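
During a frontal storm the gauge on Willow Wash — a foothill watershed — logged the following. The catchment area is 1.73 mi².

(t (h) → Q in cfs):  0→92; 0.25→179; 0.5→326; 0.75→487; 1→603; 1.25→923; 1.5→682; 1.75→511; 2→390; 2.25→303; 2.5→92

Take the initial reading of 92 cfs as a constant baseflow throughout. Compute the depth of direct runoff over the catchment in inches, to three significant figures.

Direct runoff: 0.0, 87.0, 234.0, 395.0, 511.0, 831.0, 590.0, 419.0, 298.0, 211.0, 0.0 cfs; ΣQ_DR = 3576 cfs.
V = ΣQ_DR · Δt = 3576 × 900 s = 3.218 × 10^6 ft³.
Over A = 1.73 mi², depth = V / A = 0.801 in.

d ≈ 0.801 in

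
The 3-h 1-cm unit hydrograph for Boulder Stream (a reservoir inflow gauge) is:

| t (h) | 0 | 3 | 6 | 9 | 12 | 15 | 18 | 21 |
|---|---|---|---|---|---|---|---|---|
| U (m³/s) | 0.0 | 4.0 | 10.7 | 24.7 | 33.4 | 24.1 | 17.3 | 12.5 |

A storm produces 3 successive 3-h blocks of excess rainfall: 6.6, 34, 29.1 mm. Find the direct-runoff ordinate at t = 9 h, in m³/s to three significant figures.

Q ≈ 64.3 m³/s

By discrete convolution, Q_j = Σ (P_i / 10 mm) · U_{j−i}.
At t = 9 h (j=3): Q = (6.6/10)·24.7 + (34/10)·10.7 + (29.1/10)·4.0 = 64.3 m³/s.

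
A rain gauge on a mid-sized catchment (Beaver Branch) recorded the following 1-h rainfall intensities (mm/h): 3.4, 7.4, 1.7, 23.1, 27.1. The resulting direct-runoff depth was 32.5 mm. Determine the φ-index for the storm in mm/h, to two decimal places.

φ ≈ 8.85 mm/h

Only the 2 blocks with intensity above φ contribute runoff: 23.1, 27.1 mm/h.
Σ(I−φ)·Δt = d  ⇒  (23.1+27.1 − 2φ)·1 = 32.5
φ = (50.20 − 32.5/1) / 2 = 8.85 mm/h.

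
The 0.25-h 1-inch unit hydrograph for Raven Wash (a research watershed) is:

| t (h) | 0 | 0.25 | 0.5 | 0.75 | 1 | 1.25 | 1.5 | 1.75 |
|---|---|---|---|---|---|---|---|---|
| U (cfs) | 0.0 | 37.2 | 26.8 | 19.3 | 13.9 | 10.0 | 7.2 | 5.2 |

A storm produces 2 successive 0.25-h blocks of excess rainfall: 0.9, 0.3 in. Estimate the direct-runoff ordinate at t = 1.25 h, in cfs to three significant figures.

By discrete convolution, Q_j = Σ (P_i / 1 in) · U_{j−i}.
At t = 1.25 h (j=5): Q = (0.9/1)·10.0 + (0.3/1)·13.9 = 13.2 cfs.

Q ≈ 13.2 cfs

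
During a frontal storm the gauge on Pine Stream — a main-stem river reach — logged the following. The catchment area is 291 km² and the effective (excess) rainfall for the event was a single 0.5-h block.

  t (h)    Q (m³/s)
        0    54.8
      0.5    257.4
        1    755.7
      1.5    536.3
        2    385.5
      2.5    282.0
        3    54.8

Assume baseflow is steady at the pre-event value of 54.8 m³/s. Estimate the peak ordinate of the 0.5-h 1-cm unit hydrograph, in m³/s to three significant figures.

Direct runoff: 0.0, 202.6, 700.9, 481.5, 330.7, 227.2, 0.0 m³/s; ΣQ_DR = 1943 m³/s, peak = 700.9 m³/s.
Runoff depth d = ΣQ_DR·Δt / A = 1943 × 1800 / (291 km²) = 12.02 mm.
The 1-cm UH is the DRH scaled by (10 mm)/d, so U_p = 700.9 × 10/12.02 = 583 m³/s.

U_p ≈ 583 m³/s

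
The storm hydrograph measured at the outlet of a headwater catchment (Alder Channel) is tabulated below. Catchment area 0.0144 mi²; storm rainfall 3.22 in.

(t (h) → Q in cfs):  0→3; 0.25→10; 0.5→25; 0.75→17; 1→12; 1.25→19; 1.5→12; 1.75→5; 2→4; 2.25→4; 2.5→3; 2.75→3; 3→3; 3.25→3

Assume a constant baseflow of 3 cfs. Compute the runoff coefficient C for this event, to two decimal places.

C ≈ 0.68

ΣQ_DR = 81.00 cfs; V = ΣQ_DR·Δt = 72900 ft³.
Runoff depth d = V / A = 2.179 in.
C = d / P = 2.179 / 3.22 = 0.68.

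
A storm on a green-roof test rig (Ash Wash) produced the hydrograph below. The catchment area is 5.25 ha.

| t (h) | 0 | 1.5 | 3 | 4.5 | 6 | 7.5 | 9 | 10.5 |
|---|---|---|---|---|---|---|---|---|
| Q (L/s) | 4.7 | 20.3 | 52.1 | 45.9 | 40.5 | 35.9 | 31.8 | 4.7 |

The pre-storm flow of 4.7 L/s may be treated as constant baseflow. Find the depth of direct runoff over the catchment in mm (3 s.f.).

d ≈ 20.4 mm

Direct runoff: 0.0, 15.6, 47.4, 41.2, 35.8, 31.2, 27.1, 0.0 L/s; ΣQ_DR = 198.3 L/s.
V = ΣQ_DR · Δt = 198.3 × 5400 s = 1.071 × 10^6 L.
Over A = 5.25 ha, depth = V / A = 20.4 mm.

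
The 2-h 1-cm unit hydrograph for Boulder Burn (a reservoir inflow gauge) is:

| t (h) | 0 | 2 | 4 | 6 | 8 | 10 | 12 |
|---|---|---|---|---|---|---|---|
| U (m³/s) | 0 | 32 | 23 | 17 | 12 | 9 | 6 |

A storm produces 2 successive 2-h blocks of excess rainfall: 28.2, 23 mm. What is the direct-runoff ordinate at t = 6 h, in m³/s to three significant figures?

By discrete convolution, Q_j = Σ (P_i / 10 mm) · U_{j−i}.
At t = 6 h (j=3): Q = (28.2/10)·17 + (23/10)·23 = 101 m³/s.

Q ≈ 101 m³/s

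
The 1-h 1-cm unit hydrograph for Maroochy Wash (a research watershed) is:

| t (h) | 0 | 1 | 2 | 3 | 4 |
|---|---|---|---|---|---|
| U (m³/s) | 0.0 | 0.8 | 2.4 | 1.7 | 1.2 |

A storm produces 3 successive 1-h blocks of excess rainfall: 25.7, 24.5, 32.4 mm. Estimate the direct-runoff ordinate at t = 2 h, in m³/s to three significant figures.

By discrete convolution, Q_j = Σ (P_i / 10 mm) · U_{j−i}.
At t = 2 h (j=2): Q = (25.7/10)·2.4 + (24.5/10)·0.8 + (32.4/10)·0.0 = 8.13 m³/s.

Q ≈ 8.13 m³/s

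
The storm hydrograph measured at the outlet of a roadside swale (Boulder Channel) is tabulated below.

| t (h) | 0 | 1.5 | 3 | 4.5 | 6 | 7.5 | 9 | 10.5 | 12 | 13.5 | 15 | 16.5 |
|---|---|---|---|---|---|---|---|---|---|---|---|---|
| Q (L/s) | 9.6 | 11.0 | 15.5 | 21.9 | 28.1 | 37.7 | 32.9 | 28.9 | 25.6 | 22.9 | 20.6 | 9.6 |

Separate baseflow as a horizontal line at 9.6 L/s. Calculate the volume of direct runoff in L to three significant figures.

Direct-runoff ordinates (Q − Q_b): 0.0, 1.4, 5.9, 12.3, 18.5, 28.1, 23.3, 19.3, 16.0, 13.3, 11.0, 0.0 L/s.
ΣQ_DR = 149.1 L/s.
With Δt = 1.5 h = 5400 s, V = ΣQ_DR · Δt = 149.1 × 5400 = 8.05 × 10^5 L.

V ≈ 8.05 × 10^5 L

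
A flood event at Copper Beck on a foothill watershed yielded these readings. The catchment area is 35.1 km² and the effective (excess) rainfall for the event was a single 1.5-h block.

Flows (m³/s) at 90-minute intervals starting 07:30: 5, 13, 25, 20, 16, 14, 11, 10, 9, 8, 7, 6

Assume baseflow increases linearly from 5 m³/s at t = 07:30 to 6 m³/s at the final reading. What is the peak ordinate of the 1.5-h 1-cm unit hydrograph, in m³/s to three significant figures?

U_p ≈ 16.5 m³/s

Direct runoff: 0.00, 7.91, 19.82, 14.73, 10.64, 8.55, 5.45, 4.36, 3.27, 2.18, 1.09, 0.00 m³/s; ΣQ_DR = 78.00 m³/s, peak = 19.82 m³/s.
Runoff depth d = ΣQ_DR·Δt / A = 78.00 × 5400 / (35.1 km²) = 12.00 mm.
The 1-cm UH is the DRH scaled by (10 mm)/d, so U_p = 19.82 × 10/12.00 = 16.5 m³/s.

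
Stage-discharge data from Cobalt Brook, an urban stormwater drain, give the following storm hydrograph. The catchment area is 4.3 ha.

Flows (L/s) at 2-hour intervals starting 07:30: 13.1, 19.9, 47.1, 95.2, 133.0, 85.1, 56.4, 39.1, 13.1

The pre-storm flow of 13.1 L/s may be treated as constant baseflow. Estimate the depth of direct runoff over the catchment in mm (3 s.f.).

d ≈ 64.3 mm

Direct runoff: 0.0, 6.8, 34.0, 82.1, 119.9, 72.0, 43.3, 26.0, 0.0 L/s; ΣQ_DR = 384.1 L/s.
V = ΣQ_DR · Δt = 384.1 × 7200 s = 2.766 × 10^6 L.
Over A = 4.3 ha, depth = V / A = 64.3 mm.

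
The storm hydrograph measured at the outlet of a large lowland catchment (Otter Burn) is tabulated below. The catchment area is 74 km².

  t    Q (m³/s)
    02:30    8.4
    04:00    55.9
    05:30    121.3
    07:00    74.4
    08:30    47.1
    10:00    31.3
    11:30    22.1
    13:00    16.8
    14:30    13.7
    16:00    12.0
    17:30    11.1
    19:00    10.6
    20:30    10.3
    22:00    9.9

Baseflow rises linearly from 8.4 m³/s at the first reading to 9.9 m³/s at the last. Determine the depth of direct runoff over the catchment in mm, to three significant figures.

d ≈ 23.1 mm

Direct runoff: 0.00, 47.38, 112.67, 65.65, 38.24, 22.32, 13.01, 7.59, 4.38, 2.56, 1.55, 0.93, 0.52, 0.00 m³/s; ΣQ_DR = 316.8 m³/s.
V = ΣQ_DR · Δt = 316.8 × 5400 s = 1.711 × 10^6 m³.
Over A = 74 km², depth = V / A = 23.1 mm.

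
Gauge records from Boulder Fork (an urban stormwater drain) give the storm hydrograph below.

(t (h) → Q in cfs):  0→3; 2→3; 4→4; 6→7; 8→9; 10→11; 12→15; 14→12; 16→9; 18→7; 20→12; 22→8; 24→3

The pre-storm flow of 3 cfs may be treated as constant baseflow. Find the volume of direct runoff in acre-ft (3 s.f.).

V ≈ 10.6 acre-ft

Direct-runoff ordinates (Q − Q_b): 0.0, 0.0, 1.0, 4.0, 6.0, 8.0, 12.0, 9.0, 6.0, 4.0, 9.0, 5.0, 0.0 cfs.
ΣQ_DR = 64.00 cfs.
With Δt = 2 h = 7200 s, V = ΣQ_DR · Δt = 64.00 × 7200 = 4.61 × 10^5 ft³ = 10.6 acre-ft.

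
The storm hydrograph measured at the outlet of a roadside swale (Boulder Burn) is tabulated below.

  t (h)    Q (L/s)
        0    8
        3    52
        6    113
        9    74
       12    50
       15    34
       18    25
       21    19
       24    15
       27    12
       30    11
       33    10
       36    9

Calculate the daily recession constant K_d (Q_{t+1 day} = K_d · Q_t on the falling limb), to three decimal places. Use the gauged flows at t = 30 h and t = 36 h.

K_d ≈ 0.448

Between t = 30 h and t = 36 h the flow falls from 11 to 9 L/s over 2×3 h = 6 h.
Per-interval ratio K = (9/11)^(1/2) = 0.9045; K_d = K^(24/3) = 0.448.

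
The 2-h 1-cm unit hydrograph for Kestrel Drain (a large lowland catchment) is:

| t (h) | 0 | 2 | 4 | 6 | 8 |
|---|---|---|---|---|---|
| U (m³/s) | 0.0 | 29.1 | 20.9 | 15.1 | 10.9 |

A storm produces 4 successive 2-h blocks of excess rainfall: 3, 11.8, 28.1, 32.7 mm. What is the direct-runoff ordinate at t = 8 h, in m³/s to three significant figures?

By discrete convolution, Q_j = Σ (P_i / 10 mm) · U_{j−i}.
At t = 8 h (j=4): Q = (3/10)·10.9 + (11.8/10)·15.1 + (28.1/10)·20.9 + (32.7/10)·29.1 = 175 m³/s.

Q ≈ 175 m³/s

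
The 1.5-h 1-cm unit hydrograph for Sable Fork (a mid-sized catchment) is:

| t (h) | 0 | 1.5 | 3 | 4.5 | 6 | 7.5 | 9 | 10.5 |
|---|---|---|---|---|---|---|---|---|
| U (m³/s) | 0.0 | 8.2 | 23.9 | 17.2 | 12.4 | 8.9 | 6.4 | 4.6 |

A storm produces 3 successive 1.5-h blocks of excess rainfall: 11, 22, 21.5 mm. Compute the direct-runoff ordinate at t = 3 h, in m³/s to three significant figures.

By discrete convolution, Q_j = Σ (P_i / 10 mm) · U_{j−i}.
At t = 3 h (j=2): Q = (11/10)·23.9 + (22/10)·8.2 + (21.5/10)·0.0 = 44.3 m³/s.

Q ≈ 44.3 m³/s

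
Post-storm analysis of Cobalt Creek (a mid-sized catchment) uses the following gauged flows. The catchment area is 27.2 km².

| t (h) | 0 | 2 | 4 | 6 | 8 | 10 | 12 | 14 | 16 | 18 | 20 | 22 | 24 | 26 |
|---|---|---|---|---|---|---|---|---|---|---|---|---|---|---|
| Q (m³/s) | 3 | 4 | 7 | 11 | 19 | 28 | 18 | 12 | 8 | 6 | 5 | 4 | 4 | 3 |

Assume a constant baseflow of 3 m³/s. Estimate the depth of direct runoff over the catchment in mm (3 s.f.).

d ≈ 23.8 mm

Direct runoff: 0.0, 1.0, 4.0, 8.0, 16.0, 25.0, 15.0, 9.0, 5.0, 3.0, 2.0, 1.0, 1.0, 0.0 m³/s; ΣQ_DR = 90.00 m³/s.
V = ΣQ_DR · Δt = 90.00 × 7200 s = 6.480 × 10^5 m³.
Over A = 27.2 km², depth = V / A = 23.8 mm.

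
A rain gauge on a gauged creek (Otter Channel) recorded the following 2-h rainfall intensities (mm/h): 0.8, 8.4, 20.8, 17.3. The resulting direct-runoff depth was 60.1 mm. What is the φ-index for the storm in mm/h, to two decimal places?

φ ≈ 5.48 mm/h

Only the 3 blocks with intensity above φ contribute runoff: 8.4, 20.8, 17.3 mm/h.
Σ(I−φ)·Δt = d  ⇒  (8.4+20.8+17.3 − 3φ)·2 = 60.1
φ = (46.50 − 60.1/2) / 3 = 5.48 mm/h.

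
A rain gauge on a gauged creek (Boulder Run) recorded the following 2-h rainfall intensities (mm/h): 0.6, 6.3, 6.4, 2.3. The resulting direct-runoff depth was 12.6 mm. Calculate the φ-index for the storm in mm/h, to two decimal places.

φ ≈ 3.20 mm/h

Only the 2 blocks with intensity above φ contribute runoff: 6.3, 6.4 mm/h.
Σ(I−φ)·Δt = d  ⇒  (6.3+6.4 − 2φ)·2 = 12.6
φ = (12.70 − 12.6/2) / 2 = 3.20 mm/h.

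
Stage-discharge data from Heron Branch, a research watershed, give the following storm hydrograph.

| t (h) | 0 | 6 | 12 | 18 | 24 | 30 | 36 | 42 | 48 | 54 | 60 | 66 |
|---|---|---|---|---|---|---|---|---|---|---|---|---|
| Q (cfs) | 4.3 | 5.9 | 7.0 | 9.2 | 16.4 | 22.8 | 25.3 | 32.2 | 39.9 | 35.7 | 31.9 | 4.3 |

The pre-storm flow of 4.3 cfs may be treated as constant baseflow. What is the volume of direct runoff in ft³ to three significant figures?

Direct-runoff ordinates (Q − Q_b): 0.0, 1.6, 2.7, 4.9, 12.1, 18.5, 21.0, 27.9, 35.6, 31.4, 27.6, 0.0 cfs.
ΣQ_DR = 183.3 cfs.
With Δt = 6 h = 21600 s, V = ΣQ_DR · Δt = 183.3 × 21600 = 3.96 × 10^6 ft³.

V ≈ 3.96 × 10^6 ft³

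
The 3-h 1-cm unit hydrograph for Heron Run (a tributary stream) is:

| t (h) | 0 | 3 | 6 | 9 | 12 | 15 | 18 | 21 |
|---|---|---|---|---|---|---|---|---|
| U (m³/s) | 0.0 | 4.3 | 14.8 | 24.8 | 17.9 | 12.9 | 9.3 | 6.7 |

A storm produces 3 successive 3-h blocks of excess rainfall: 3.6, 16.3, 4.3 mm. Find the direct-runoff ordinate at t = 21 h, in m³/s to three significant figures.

By discrete convolution, Q_j = Σ (P_i / 10 mm) · U_{j−i}.
At t = 21 h (j=7): Q = (3.6/10)·6.7 + (16.3/10)·9.3 + (4.3/10)·12.9 = 23.1 m³/s.

Q ≈ 23.1 m³/s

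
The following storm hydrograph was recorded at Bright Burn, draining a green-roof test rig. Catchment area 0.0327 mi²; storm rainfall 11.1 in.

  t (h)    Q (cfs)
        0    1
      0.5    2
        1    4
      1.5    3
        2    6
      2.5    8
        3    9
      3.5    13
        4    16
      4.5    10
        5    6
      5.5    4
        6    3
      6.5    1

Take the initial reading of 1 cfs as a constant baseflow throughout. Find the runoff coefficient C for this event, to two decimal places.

C ≈ 0.15

ΣQ_DR = 72.00 cfs; V = ΣQ_DR·Δt = 1.296 × 10^5 ft³.
Runoff depth d = V / A = 1.706 in.
C = d / P = 1.706 / 11.1 = 0.15.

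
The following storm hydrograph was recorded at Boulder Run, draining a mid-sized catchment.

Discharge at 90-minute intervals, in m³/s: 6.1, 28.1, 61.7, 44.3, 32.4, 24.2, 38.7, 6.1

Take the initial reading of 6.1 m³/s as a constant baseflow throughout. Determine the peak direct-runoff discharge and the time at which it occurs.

Subtracting baseflow gives direct-runoff ordinates: 0.0, 22.0, 55.6, 38.2, 26.3, 18.1, 32.6, 0.0 m³/s.
The maximum is 55.6 m³/s, occurring at the reading for t = 3 h.

Q_p = 55.6 m³/s at t = 3 h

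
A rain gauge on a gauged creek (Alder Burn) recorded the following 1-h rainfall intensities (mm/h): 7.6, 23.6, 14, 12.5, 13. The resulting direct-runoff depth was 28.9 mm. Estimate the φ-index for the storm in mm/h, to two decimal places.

Only the 4 blocks with intensity above φ contribute runoff: 23.6, 14, 12.5, 13 mm/h.
Σ(I−φ)·Δt = d  ⇒  (23.6+14+12.5+13 − 4φ)·1 = 28.9
φ = (63.10 − 28.9/1) / 4 = 8.55 mm/h.

φ ≈ 8.55 mm/h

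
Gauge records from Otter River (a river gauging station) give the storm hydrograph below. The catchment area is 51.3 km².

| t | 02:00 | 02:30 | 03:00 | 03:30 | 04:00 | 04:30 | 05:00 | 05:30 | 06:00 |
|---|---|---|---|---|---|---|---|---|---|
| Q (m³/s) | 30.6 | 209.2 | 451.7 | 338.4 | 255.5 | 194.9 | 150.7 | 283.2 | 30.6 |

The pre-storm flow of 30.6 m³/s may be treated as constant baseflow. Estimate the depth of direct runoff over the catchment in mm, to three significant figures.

d ≈ 58.6 mm

Direct runoff: 0.0, 178.6, 421.1, 307.8, 224.9, 164.3, 120.1, 252.6, 0.0 m³/s; ΣQ_DR = 1669 m³/s.
V = ΣQ_DR · Δt = 1669 × 1800 s = 3.005 × 10^6 m³.
Over A = 51.3 km², depth = V / A = 58.6 mm.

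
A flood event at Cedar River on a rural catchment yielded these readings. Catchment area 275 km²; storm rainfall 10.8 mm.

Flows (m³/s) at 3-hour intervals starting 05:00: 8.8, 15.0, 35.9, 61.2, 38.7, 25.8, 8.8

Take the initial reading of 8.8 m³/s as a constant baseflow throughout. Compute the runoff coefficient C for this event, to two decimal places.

ΣQ_DR = 132.6 m³/s; V = ΣQ_DR·Δt = 1.432 × 10^6 m³.
Runoff depth d = V / A = 5.208 mm.
C = d / P = 5.208 / 10.8 = 0.48.

C ≈ 0.48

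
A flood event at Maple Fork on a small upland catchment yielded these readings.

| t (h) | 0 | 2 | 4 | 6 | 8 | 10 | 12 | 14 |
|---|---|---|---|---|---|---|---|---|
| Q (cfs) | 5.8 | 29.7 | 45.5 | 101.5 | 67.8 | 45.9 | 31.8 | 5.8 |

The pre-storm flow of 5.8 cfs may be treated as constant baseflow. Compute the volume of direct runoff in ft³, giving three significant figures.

V ≈ 2.07 × 10^6 ft³

Direct-runoff ordinates (Q − Q_b): 0.0, 23.9, 39.7, 95.7, 62.0, 40.1, 26.0, 0.0 cfs.
ΣQ_DR = 287.4 cfs.
With Δt = 2 h = 7200 s, V = ΣQ_DR · Δt = 287.4 × 7200 = 2.07 × 10^6 ft³.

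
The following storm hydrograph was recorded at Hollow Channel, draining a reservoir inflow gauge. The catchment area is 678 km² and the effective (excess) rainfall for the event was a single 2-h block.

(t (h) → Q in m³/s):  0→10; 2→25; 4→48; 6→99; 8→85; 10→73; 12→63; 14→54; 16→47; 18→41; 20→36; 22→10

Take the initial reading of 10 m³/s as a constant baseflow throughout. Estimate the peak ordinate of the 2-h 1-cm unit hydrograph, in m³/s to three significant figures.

U_p ≈ 178 m³/s

Direct runoff: 0.0, 15.0, 38.0, 89.0, 75.0, 63.0, 53.0, 44.0, 37.0, 31.0, 26.0, 0.0 m³/s; ΣQ_DR = 471.0 m³/s, peak = 89.0 m³/s.
Runoff depth d = ΣQ_DR·Δt / A = 471.0 × 7200 / (678 km²) = 5.002 mm.
The 1-cm UH is the DRH scaled by (10 mm)/d, so U_p = 89.0 × 10/5.002 = 178 m³/s.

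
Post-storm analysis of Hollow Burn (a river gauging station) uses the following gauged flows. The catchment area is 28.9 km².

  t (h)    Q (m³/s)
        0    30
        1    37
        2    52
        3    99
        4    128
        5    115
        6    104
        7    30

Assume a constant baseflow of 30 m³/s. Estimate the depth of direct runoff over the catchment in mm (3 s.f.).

Direct runoff: 0.0, 7.0, 22.0, 69.0, 98.0, 85.0, 74.0, 0.0 m³/s; ΣQ_DR = 355.0 m³/s.
V = ΣQ_DR · Δt = 355.0 × 3600 s = 1.278 × 10^6 m³.
Over A = 28.9 km², depth = V / A = 44.2 mm.

d ≈ 44.2 mm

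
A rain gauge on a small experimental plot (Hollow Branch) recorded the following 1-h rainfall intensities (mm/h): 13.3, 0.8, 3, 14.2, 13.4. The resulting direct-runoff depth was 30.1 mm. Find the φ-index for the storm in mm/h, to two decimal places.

Only the 3 blocks with intensity above φ contribute runoff: 13.3, 14.2, 13.4 mm/h.
Σ(I−φ)·Δt = d  ⇒  (13.3+14.2+13.4 − 3φ)·1 = 30.1
φ = (40.90 − 30.1/1) / 3 = 3.60 mm/h.

φ ≈ 3.60 mm/h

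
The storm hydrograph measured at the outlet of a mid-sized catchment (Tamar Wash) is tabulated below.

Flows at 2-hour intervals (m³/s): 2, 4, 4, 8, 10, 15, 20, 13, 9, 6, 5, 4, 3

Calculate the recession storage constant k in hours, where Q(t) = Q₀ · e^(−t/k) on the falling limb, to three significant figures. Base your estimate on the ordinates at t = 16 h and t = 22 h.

On the falling limb, Q drops from 9 to 4 m³/s between t = 16 h and t = 22 h (Δt = 6 h).
k = −Δt / ln(Q₂/Q₁) = −6 / ln(4/9) = 7.40 h.

k ≈ 7.40 h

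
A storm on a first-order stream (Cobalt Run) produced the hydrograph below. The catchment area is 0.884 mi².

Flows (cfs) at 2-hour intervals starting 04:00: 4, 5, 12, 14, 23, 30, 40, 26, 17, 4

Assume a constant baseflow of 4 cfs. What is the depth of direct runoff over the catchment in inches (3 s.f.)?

Direct runoff: 0.0, 1.0, 8.0, 10.0, 19.0, 26.0, 36.0, 22.0, 13.0, 0.0 cfs; ΣQ_DR = 135.0 cfs.
V = ΣQ_DR · Δt = 135.0 × 7200 s = 9.720 × 10^5 ft³.
Over A = 0.884 mi², depth = V / A = 0.473 in.

d ≈ 0.473 in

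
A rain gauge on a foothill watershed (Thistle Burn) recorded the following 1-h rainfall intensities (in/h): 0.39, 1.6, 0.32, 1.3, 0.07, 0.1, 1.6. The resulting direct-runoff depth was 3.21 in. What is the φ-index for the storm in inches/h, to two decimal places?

Only the 3 blocks with intensity above φ contribute runoff: 1.6, 1.3, 1.6 in/h.
Σ(I−φ)·Δt = d  ⇒  (1.6+1.3+1.6 − 3φ)·1 = 3.21
φ = (4.500 − 3.21/1) / 3 = 0.43 in/h.

φ ≈ 0.43 in/h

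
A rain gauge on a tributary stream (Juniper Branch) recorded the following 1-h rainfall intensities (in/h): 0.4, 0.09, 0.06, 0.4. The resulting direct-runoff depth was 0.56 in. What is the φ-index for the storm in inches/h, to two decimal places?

Only the 2 blocks with intensity above φ contribute runoff: 0.4, 0.4 in/h.
Σ(I−φ)·Δt = d  ⇒  (0.4+0.4 − 2φ)·1 = 0.56
φ = (0.8000 − 0.56/1) / 2 = 0.12 in/h.

φ ≈ 0.12 in/h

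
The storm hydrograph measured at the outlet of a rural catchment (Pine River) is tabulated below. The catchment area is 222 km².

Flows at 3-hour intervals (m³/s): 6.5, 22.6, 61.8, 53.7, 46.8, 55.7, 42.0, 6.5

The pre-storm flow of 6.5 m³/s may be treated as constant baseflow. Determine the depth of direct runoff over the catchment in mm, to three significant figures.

Direct runoff: 0.0, 16.1, 55.3, 47.2, 40.3, 49.2, 35.5, 0.0 m³/s; ΣQ_DR = 243.6 m³/s.
V = ΣQ_DR · Δt = 243.6 × 10800 s = 2.631 × 10^6 m³.
Over A = 222 km², depth = V / A = 11.9 mm.

d ≈ 11.9 mm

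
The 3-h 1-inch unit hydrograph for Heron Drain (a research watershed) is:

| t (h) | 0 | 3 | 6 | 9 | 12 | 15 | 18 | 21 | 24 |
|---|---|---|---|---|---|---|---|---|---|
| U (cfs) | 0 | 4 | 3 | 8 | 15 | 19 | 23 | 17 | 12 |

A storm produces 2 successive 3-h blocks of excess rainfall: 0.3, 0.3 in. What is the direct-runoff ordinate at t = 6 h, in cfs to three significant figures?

By discrete convolution, Q_j = Σ (P_i / 1 in) · U_{j−i}.
At t = 6 h (j=2): Q = (0.3/1)·3 + (0.3/1)·4 = 2.10 cfs.

Q ≈ 2.10 cfs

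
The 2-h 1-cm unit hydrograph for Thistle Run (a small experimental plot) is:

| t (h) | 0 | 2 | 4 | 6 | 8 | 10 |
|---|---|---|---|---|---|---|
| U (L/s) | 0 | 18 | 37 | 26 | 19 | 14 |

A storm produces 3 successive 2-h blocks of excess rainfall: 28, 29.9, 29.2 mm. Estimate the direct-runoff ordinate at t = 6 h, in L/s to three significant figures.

Q ≈ 236 L/s

By discrete convolution, Q_j = Σ (P_i / 10 mm) · U_{j−i}.
At t = 6 h (j=3): Q = (28/10)·26 + (29.9/10)·37 + (29.2/10)·18 = 236 L/s.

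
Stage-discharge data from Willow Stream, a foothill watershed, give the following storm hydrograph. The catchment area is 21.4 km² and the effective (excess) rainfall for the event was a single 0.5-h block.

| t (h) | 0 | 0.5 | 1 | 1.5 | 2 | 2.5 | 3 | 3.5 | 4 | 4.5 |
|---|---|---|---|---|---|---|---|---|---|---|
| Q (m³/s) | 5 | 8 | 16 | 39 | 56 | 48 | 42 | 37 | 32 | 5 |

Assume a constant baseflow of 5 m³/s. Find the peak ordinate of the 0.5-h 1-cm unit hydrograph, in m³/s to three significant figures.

U_p ≈ 25.5 m³/s

Direct runoff: 0.0, 3.0, 11.0, 34.0, 51.0, 43.0, 37.0, 32.0, 27.0, 0.0 m³/s; ΣQ_DR = 238.0 m³/s, peak = 51.0 m³/s.
Runoff depth d = ΣQ_DR·Δt / A = 238.0 × 1800 / (21.4 km²) = 20.02 mm.
The 1-cm UH is the DRH scaled by (10 mm)/d, so U_p = 51.0 × 10/20.02 = 25.5 m³/s.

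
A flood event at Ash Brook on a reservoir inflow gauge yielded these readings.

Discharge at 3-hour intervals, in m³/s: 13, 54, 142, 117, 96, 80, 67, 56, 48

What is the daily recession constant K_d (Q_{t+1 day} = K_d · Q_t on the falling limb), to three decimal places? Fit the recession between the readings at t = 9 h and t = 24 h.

Between t = 9 h and t = 24 h the flow falls from 117 to 48 m³/s over 5×3 h = 15 h.
Per-interval ratio K = (48/117)^(1/5) = 0.8368; K_d = K^(24/3) = 0.240.

K_d ≈ 0.240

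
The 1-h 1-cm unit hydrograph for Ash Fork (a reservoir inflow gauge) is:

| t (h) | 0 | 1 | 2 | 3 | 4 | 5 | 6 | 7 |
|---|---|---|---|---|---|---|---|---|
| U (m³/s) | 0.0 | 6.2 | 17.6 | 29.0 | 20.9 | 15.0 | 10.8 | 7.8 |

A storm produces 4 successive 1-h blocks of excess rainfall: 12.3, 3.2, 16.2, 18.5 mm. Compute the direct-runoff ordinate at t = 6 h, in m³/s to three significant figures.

Q ≈ 106 m³/s

By discrete convolution, Q_j = Σ (P_i / 10 mm) · U_{j−i}.
At t = 6 h (j=6): Q = (12.3/10)·10.8 + (3.2/10)·15.0 + (16.2/10)·20.9 + (18.5/10)·29.0 = 106 m³/s.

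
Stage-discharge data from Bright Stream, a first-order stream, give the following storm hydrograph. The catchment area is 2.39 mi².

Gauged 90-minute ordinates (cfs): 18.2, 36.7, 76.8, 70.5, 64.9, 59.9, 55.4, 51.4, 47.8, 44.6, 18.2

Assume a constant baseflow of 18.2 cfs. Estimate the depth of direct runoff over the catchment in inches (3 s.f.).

d ≈ 0.335 in

Direct runoff: 0.0, 18.5, 58.6, 52.3, 46.7, 41.7, 37.2, 33.2, 29.6, 26.4, 0.0 cfs; ΣQ_DR = 344.2 cfs.
V = ΣQ_DR · Δt = 344.2 × 5400 s = 1.859 × 10^6 ft³.
Over A = 2.39 mi², depth = V / A = 0.335 in.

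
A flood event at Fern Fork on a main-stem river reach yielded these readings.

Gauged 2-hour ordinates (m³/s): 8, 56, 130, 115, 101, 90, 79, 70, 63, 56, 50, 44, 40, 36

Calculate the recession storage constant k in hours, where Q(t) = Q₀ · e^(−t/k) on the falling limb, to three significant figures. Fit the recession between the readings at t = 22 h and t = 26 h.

k ≈ 19.9 h

On the falling limb, Q drops from 44 to 36 m³/s between t = 22 h and t = 26 h (Δt = 4 h).
k = −Δt / ln(Q₂/Q₁) = −4 / ln(36/44) = 19.9 h.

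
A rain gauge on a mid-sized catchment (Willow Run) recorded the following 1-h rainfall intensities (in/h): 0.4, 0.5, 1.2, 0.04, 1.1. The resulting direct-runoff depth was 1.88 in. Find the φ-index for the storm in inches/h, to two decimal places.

Only the 4 blocks with intensity above φ contribute runoff: 0.4, 0.5, 1.2, 1.1 in/h.
Σ(I−φ)·Δt = d  ⇒  (0.4+0.5+1.2+1.1 − 4φ)·1 = 1.88
φ = (3.200 − 1.88/1) / 4 = 0.33 in/h.

φ ≈ 0.33 in/h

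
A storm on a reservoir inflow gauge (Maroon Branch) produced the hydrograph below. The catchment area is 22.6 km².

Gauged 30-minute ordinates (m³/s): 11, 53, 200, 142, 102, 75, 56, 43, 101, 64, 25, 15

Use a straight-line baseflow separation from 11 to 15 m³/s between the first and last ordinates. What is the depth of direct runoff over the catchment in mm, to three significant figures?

d ≈ 58.2 mm

Direct runoff: 0.00, 41.64, 188.27, 129.91, 89.55, 62.18, 42.82, 29.45, 87.09, 49.73, 10.36, 0.00 m³/s; ΣQ_DR = 731.0 m³/s.
V = ΣQ_DR · Δt = 731.0 × 1800 s = 1.316 × 10^6 m³.
Over A = 22.6 km², depth = V / A = 58.2 mm.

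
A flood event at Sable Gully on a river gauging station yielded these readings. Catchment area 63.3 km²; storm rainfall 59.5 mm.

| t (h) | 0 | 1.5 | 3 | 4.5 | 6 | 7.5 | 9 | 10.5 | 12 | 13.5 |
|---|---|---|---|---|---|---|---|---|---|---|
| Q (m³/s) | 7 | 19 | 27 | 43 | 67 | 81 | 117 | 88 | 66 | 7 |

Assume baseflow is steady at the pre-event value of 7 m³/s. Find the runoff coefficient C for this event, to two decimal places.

ΣQ_DR = 452.0 m³/s; V = ΣQ_DR·Δt = 2.441 × 10^6 m³.
Runoff depth d = V / A = 38.56 mm.
C = d / P = 38.56 / 59.5 = 0.65.

C ≈ 0.65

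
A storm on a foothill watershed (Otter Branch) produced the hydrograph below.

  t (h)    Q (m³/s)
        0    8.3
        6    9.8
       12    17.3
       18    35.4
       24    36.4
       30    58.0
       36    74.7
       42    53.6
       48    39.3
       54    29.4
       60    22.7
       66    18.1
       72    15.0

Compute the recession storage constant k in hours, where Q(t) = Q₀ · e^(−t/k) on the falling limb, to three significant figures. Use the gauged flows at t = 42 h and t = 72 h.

On the falling limb, Q drops from 53.6 to 15.0 m³/s between t = 42 h and t = 72 h (Δt = 30 h).
k = −Δt / ln(Q₂/Q₁) = −30 / ln(15.0/53.6) = 23.6 h.

k ≈ 23.6 h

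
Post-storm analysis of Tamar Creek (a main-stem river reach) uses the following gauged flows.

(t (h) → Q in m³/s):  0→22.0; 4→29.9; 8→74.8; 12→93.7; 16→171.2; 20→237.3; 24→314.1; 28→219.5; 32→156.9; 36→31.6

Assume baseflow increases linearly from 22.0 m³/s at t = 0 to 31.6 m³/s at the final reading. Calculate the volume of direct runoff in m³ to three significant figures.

Direct-runoff ordinates (Q − Q_b): 0.00, 6.83, 50.67, 68.50, 144.93, 209.97, 285.70, 190.03, 126.37, 0.00 m³/s.
ΣQ_DR = 1083 m³/s.
With Δt = 4 h = 14400 s, V = ΣQ_DR · Δt = 1083 × 14400 = 1.56 × 10^7 m³.

V ≈ 1.56 × 10^7 m³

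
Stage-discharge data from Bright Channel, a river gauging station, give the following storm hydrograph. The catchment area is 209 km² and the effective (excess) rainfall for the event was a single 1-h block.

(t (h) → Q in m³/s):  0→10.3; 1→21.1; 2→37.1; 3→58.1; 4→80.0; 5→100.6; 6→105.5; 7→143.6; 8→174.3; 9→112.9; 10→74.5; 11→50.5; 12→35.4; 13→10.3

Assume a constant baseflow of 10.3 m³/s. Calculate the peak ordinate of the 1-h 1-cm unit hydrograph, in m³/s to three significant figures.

U_p ≈ 109 m³/s

Direct runoff: 0.0, 10.8, 26.8, 47.8, 69.7, 90.3, 95.2, 133.3, 164.0, 102.6, 64.2, 40.2, 25.1, 0.0 m³/s; ΣQ_DR = 870.0 m³/s, peak = 164.0 m³/s.
Runoff depth d = ΣQ_DR·Δt / A = 870.0 × 3600 / (209 km²) = 14.99 mm.
The 1-cm UH is the DRH scaled by (10 mm)/d, so U_p = 164.0 × 10/14.99 = 109 m³/s.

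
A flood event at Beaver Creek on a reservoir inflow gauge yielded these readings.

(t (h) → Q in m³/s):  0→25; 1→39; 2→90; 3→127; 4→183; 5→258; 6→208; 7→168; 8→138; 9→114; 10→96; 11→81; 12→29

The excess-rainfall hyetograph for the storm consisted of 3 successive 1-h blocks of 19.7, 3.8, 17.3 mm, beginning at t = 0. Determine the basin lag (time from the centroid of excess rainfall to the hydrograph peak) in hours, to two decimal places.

t_L ≈ 3.56 h

Centroid of excess rainfall: t_c = Σ P_i·t̄_i / ΣP_i = 1.4412 h (block centres at 0.5, 1.5, 2.5 h).
Hydrograph peak occurs at t = 5 h, so basin lag t_L = 5 − 1.4412 = 3.56 h.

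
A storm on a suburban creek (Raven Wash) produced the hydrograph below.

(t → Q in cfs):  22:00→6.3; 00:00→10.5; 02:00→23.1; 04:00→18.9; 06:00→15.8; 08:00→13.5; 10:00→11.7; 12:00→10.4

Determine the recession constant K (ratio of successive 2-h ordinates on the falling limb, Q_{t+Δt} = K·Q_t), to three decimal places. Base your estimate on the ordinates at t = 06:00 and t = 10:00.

Using the recession-limb readings at t = 06:00 and t = 10:00: Q falls from 15.8 to 11.7 cfs over 2 intervals.
K = (Q₂/Q₁)^(1/2) = (11.7/15.8)^(1/2) = 0.861.

K ≈ 0.861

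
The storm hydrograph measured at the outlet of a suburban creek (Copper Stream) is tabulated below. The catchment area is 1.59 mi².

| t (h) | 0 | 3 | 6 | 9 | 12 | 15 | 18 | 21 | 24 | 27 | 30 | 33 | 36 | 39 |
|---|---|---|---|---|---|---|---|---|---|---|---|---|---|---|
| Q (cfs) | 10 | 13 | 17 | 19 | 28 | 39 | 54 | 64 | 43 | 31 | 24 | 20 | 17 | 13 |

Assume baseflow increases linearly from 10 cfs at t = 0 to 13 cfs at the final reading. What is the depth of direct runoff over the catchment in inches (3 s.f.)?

Direct runoff: 0.00, 2.77, 6.54, 8.31, 17.08, 27.85, 42.62, 52.38, 31.15, 18.92, 11.69, 7.46, 4.23, 0.00 cfs; ΣQ_DR = 231.0 cfs.
V = ΣQ_DR · Δt = 231.0 × 10800 s = 2.495 × 10^6 ft³.
Over A = 1.59 mi², depth = V / A = 0.675 in.

d ≈ 0.675 in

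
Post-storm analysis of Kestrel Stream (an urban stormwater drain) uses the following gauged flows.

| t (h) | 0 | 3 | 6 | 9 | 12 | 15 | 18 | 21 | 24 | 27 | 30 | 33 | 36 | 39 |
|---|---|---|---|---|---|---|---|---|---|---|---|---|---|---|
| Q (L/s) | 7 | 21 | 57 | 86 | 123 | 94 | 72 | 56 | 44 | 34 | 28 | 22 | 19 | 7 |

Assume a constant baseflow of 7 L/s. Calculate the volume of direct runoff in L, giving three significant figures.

V ≈ 6.18 × 10^6 L

Direct-runoff ordinates (Q − Q_b): 0.0, 14.0, 50.0, 79.0, 116.0, 87.0, 65.0, 49.0, 37.0, 27.0, 21.0, 15.0, 12.0, 0.0 L/s.
ΣQ_DR = 572.0 L/s.
With Δt = 3 h = 10800 s, V = ΣQ_DR · Δt = 572.0 × 10800 = 6.18 × 10^6 L.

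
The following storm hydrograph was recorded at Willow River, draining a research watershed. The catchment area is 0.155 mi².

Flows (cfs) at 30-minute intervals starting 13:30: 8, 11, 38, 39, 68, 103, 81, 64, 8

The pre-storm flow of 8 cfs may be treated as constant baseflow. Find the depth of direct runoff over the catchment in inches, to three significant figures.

d ≈ 1.74 in

Direct runoff: 0.0, 3.0, 30.0, 31.0, 60.0, 95.0, 73.0, 56.0, 0.0 cfs; ΣQ_DR = 348.0 cfs.
V = ΣQ_DR · Δt = 348.0 × 1800 s = 6.264 × 10^5 ft³.
Over A = 0.155 mi², depth = V / A = 1.74 in.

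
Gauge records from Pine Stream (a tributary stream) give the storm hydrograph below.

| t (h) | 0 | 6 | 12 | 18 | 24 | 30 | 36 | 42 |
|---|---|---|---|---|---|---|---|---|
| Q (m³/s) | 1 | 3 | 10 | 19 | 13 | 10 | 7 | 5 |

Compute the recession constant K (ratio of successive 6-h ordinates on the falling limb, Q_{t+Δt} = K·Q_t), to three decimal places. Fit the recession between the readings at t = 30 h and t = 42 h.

K ≈ 0.707

Using the recession-limb readings at t = 30 h and t = 42 h: Q falls from 10 to 5 m³/s over 2 intervals.
K = (Q₂/Q₁)^(1/2) = (5/10)^(1/2) = 0.707.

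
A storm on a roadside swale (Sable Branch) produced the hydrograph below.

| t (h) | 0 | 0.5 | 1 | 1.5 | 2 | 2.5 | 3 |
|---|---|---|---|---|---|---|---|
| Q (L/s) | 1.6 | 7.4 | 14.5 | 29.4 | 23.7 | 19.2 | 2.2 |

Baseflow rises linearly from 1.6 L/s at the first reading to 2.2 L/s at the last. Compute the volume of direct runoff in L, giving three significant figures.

Direct-runoff ordinates (Q − Q_b): 0.00, 5.70, 12.70, 27.50, 21.70, 17.10, 0.00 L/s.
ΣQ_DR = 84.70 L/s.
With Δt = 0.5 h = 1800 s, V = ΣQ_DR · Δt = 84.70 × 1800 = 1.52 × 10^5 L.

V ≈ 1.52 × 10^5 L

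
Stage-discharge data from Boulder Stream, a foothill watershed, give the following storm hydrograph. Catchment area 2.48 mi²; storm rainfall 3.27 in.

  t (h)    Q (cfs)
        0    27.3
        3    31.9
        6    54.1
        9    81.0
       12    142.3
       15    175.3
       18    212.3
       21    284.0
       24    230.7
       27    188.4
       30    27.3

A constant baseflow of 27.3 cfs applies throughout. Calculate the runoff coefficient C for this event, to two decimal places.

ΣQ_DR = 1154 cfs; V = ΣQ_DR·Δt = 1.247 × 10^7 ft³.
Runoff depth d = V / A = 2.164 in.
C = d / P = 2.164 / 3.27 = 0.66.

C ≈ 0.66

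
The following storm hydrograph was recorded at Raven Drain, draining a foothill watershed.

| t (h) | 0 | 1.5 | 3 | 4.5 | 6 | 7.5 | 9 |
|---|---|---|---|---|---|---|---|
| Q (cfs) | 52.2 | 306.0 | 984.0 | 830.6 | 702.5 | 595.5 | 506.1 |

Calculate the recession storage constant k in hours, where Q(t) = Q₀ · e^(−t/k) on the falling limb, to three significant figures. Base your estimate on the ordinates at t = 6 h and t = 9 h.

k ≈ 9.15 h

On the falling limb, Q drops from 702.5 to 506.1 cfs between t = 6 h and t = 9 h (Δt = 3 h).
k = −Δt / ln(Q₂/Q₁) = −3 / ln(506.1/702.5) = 9.15 h.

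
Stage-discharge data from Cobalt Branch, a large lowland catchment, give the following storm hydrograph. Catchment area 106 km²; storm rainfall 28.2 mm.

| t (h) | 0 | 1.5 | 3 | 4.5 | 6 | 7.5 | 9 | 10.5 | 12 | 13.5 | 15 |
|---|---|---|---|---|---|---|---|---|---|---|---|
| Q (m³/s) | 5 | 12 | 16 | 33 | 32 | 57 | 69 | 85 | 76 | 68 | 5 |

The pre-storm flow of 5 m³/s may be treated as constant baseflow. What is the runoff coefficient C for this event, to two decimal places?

ΣQ_DR = 403.0 m³/s; V = ΣQ_DR·Δt = 2.176 × 10^6 m³.
Runoff depth d = V / A = 20.53 mm.
C = d / P = 20.53 / 28.2 = 0.73.

C ≈ 0.73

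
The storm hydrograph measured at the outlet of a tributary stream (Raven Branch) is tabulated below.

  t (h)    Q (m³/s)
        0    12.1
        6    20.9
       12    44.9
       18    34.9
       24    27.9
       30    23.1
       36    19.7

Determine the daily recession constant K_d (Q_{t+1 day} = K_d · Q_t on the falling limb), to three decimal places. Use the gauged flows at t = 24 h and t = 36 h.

K_d ≈ 0.499

Between t = 24 h and t = 36 h the flow falls from 27.9 to 19.7 m³/s over 2×6 h = 12 h.
Per-interval ratio K = (19.7/27.9)^(1/2) = 0.8403; K_d = K^(24/6) = 0.499.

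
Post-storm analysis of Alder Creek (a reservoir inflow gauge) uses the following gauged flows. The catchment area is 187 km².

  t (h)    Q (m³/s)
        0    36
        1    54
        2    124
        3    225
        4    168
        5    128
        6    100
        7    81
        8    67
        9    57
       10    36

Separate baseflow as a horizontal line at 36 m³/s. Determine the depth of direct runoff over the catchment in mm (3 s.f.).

Direct runoff: 0.0, 18.0, 88.0, 189.0, 132.0, 92.0, 64.0, 45.0, 31.0, 21.0, 0.0 m³/s; ΣQ_DR = 680.0 m³/s.
V = ΣQ_DR · Δt = 680.0 × 3600 s = 2.448 × 10^6 m³.
Over A = 187 km², depth = V / A = 13.1 mm.

d ≈ 13.1 mm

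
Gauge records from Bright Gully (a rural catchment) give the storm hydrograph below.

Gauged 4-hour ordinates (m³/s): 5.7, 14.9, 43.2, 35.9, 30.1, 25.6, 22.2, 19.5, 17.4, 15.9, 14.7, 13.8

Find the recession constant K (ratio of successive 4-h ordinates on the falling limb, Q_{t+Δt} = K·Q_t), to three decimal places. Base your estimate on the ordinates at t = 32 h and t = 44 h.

Using the recession-limb readings at t = 32 h and t = 44 h: Q falls from 17.4 to 13.8 m³/s over 3 intervals.
K = (Q₂/Q₁)^(1/3) = (13.8/17.4)^(1/3) = 0.926.

K ≈ 0.926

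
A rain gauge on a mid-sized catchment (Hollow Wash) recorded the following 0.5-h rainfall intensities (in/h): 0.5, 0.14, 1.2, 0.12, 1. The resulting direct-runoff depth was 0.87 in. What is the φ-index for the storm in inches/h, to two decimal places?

Only the 3 blocks with intensity above φ contribute runoff: 0.5, 1.2, 1 in/h.
Σ(I−φ)·Δt = d  ⇒  (0.5+1.2+1 − 3φ)·0.5 = 0.87
φ = (2.700 − 0.87/0.5) / 3 = 0.32 in/h.

φ ≈ 0.32 in/h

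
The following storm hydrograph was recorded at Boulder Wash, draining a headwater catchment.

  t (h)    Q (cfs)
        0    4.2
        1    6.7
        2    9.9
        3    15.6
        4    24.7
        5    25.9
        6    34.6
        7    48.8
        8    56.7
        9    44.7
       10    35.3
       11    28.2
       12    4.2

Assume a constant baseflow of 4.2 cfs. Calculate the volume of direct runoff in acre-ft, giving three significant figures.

Direct-runoff ordinates (Q − Q_b): 0.0, 2.5, 5.7, 11.4, 20.5, 21.7, 30.4, 44.6, 52.5, 40.5, 31.1, 24.0, 0.0 cfs.
ΣQ_DR = 284.9 cfs.
With Δt = 1 h = 3600 s, V = ΣQ_DR · Δt = 284.9 × 3600 = 1.03 × 10^6 ft³ = 23.5 acre-ft.

V ≈ 23.5 acre-ft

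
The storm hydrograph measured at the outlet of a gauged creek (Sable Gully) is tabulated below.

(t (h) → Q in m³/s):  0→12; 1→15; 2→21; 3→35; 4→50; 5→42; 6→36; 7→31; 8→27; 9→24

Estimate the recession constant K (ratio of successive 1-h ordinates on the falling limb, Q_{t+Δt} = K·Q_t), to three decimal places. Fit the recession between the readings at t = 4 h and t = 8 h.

Using the recession-limb readings at t = 4 h and t = 8 h: Q falls from 50 to 27 m³/s over 4 intervals.
K = (Q₂/Q₁)^(1/4) = (27/50)^(1/4) = 0.857.

K ≈ 0.857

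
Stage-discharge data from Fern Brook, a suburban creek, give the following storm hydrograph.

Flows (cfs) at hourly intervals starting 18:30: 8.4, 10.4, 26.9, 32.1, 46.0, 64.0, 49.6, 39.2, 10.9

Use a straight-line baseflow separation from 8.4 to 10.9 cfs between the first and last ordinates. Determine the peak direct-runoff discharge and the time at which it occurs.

Subtracting baseflow gives direct-runoff ordinates: 0.00, 1.69, 17.88, 22.76, 36.35, 54.04, 39.33, 28.61, 0.00 cfs.
The maximum is 54.04 cfs, occurring at the reading for t = 23:30.

Q_p = 54.04 cfs at t = 23:30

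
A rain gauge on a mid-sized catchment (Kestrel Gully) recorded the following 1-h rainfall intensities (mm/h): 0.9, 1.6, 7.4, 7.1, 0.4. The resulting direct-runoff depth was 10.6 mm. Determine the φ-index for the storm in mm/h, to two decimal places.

Only the 2 blocks with intensity above φ contribute runoff: 7.4, 7.1 mm/h.
Σ(I−φ)·Δt = d  ⇒  (7.4+7.1 − 2φ)·1 = 10.6
φ = (14.50 − 10.6/1) / 2 = 1.95 mm/h.

φ ≈ 1.95 mm/h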